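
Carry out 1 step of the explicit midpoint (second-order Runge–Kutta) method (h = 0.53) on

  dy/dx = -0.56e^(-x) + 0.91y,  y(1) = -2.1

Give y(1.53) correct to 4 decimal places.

-3.4672

Midpoint: k1 = f(x_n, y_n); k2 = f(x_n + h/2, y_n + (h/2)·k1); y_{n+1} = y_n + h·k2.
x=1.000000, y=-2.100000:
  k1 = f(1.000000, -2.100000) = -2.117012
  k2 = f(1.265000, -2.661008) = -2.579572
  y ← -2.100000 + 0.53·(-2.579572) = -3.467173
y(1.53) ≈ -3.4672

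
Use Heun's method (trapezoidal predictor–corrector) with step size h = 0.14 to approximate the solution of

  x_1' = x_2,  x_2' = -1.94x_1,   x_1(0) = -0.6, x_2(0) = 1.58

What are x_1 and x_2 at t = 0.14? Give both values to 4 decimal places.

-0.3674, 1.7129

Heun on (x_1,x_2): k1 = f(t_n, state_n); k2 = f(t_n + h, state_n + h·k1); state_{n+1} = state_n + (h/2)·(k1 + k2).
0.000000: (-0.600000, 1.580000)
  k1 = (1.580000, 1.164000)
  predictor → (-0.378800, 1.742960)
  k2 = (1.742960, 0.734872)
  → (-0.367393, 1.712921)
(x_1(0.14), x_2(0.14)) ≈ (-0.3674, 1.7129)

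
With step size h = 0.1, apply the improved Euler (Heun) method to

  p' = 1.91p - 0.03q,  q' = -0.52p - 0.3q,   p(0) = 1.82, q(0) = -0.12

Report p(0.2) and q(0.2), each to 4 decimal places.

Heun on (p,q): k1 = f(t_n, state_n); k2 = f(t_n + h, state_n + h·k1); state_{n+1} = state_n + (h/2)·(k1 + k2).
0.000000: (1.820000, -0.120000)
  k1 = (3.479800, -0.910400)
  predictor → (2.167980, -0.211040)
  k2 = (4.147173, -1.064038)
  → (2.201349, -0.218722)
0.100000: (2.201349, -0.218722)
  k1 = (4.211138, -1.079085)
  predictor → (2.622462, -0.326630)
  k2 = (5.018702, -1.265691)
  → (2.662841, -0.335961)
(p(0.2), q(0.2)) ≈ (2.6628, -0.3360)

2.6628, -0.3360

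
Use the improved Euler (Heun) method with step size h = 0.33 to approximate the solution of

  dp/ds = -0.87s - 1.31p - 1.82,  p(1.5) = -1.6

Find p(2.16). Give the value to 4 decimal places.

-2.1951

Heun: k1 = f(s_n, p_n); k2 = f(s_n + h, p_n + h·k1); p_{n+1} = p_n + (h/2)·(k1 + k2).
s=1.500000, p=-1.600000:
  k1 = f(1.500000, -1.600000) = -1.029000
  k2 = f(1.830000, -1.939570) = -0.871263
  p ← -1.600000 + (0.33/2)·(-1.029000 + (-0.871263)) = -1.913543
s=1.830000, p=-1.913543:
  k1 = f(1.830000, -1.913543) = -0.905358
  k2 = f(2.160000, -2.212312) = -0.801072
  p ← -1.913543 + (0.33/2)·(-0.905358 + (-0.801072)) = -2.195104
p(2.16) ≈ -2.1951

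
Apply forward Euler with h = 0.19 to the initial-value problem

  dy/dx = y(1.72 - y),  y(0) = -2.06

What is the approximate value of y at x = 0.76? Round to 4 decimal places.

Euler: y_{n+1} = y_n + h·f(x_n, y_n).
x=0.000000, y=-2.060000: f=-7.786800 → y ← -2.060000 + 0.19·(-7.786800) = -3.539492
x=0.190000, y=-3.539492: f=-18.615930 → y ← -3.539492 + 0.19·(-18.615930) = -7.076519
x=0.380000, y=-7.076519: f=-62.248729 → y ← -7.076519 + 0.19·(-62.248729) = -18.903777
x=0.570000, y=-18.903777: f=-389.867286 → y ← -18.903777 + 0.19·(-389.867286) = -92.978561
y(0.76) ≈ -92.9786

-92.9786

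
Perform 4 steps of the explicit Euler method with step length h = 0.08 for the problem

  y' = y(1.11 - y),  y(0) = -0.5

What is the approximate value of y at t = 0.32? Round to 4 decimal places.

-0.8370

Euler: y_{n+1} = y_n + h·f(t_n, y_n).
t=0.000000, y=-0.500000: f=-0.805000 → y ← -0.500000 + 0.08·(-0.805000) = -0.564400
t=0.080000, y=-0.564400: f=-0.945031 → y ← -0.564400 + 0.08·(-0.945031) = -0.640003
t=0.160000, y=-0.640003: f=-1.120006 → y ← -0.640003 + 0.08·(-1.120006) = -0.729603
t=0.240000, y=-0.729603: f=-1.342180 → y ← -0.729603 + 0.08·(-1.342180) = -0.836977
y(0.32) ≈ -0.8370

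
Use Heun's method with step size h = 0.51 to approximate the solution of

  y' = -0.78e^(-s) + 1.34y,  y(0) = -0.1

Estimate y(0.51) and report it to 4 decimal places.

-0.6460

Heun: k1 = f(s_n, y_n); k2 = f(s_n + h, y_n + h·k1); y_{n+1} = y_n + (h/2)·(k1 + k2).
s=0.000000, y=-0.100000:
  k1 = f(0.000000, -0.100000) = -0.914000
  k2 = f(0.510000, -0.566140) = -1.227014
  y ← -0.100000 + (0.51/2)·(-0.914000 + (-1.227014)) = -0.645959
y(0.51) ≈ -0.6460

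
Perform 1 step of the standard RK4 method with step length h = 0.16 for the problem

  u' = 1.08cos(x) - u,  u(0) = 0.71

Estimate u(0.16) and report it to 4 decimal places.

0.7640

RK4: k1 = f(x_n, u_n); k2 = f(x_n + h/2, u_n + (h/2)·k1); k3 = f(x_n + h/2, u_n + (h/2)·k2); k4 = f(x_n + h, u_n + h·k3); u_{n+1} = u_n + (h/6)·(k1 + 2k2 + 2k3 + k4).
x=0.000000, u=0.710000:
  k1 = f(0.000000, 0.710000) = 0.370000
  k2 = f(0.080000, 0.739600) = 0.336946
  k3 = f(0.080000, 0.736956) = 0.339590
  k4 = f(0.160000, 0.764334) = 0.301871
  u ← 0.710000 + (0.16/6)·(k1 + 2k2 + 2k3 + k4) = 0.763998
u(0.16) ≈ 0.7640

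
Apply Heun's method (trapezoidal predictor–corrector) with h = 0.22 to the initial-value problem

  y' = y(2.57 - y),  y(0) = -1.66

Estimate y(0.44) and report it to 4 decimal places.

-25.4087

Heun: k1 = f(t_n, y_n); k2 = f(t_n + h, y_n + h·k1); y_{n+1} = y_n + (h/2)·(k1 + k2).
t=0.000000, y=-1.660000:
  k1 = f(0.000000, -1.660000) = -7.021800
  k2 = f(0.220000, -3.204796) = -18.507043
  y ← -1.660000 + (0.22/2)·(-7.021800 + (-18.507043)) = -4.468173
t=0.220000, y=-4.468173:
  k1 = f(0.220000, -4.468173) = -31.447772
  k2 = f(0.440000, -11.386682) = -158.920312
  y ← -4.468173 + (0.22/2)·(-31.447772 + (-158.920312)) = -25.408662
y(0.44) ≈ -25.4087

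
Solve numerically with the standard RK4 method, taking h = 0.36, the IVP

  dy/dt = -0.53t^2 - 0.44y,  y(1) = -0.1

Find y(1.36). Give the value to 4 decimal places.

-0.3349

RK4: k1 = f(t_n, y_n); k2 = f(t_n + h/2, y_n + (h/2)·k1); k3 = f(t_n + h/2, y_n + (h/2)·k2); k4 = f(t_n + h, y_n + h·k3); y_{n+1} = y_n + (h/6)·(k1 + 2k2 + 2k3 + k4).
t=1.000000, y=-0.100000:
  k1 = f(1.000000, -0.100000) = -0.486000
  k2 = f(1.180000, -0.187480) = -0.655481
  k3 = f(1.180000, -0.217987) = -0.642058
  k4 = f(1.360000, -0.331141) = -0.834586
  y ← -0.100000 + (0.36/6)·(k1 + 2k2 + 2k3 + k4) = -0.334940
y(1.36) ≈ -0.3349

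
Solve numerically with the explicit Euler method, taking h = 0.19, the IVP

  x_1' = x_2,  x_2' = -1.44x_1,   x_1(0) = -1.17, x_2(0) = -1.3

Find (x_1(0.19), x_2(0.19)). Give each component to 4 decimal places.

Euler on (x_1,x_2): x_1_{n+1} = x_1_n + h·x_1', x_2_{n+1} = x_2_n + h·x_2'.
0.000000: (-1.170000, -1.300000); f=(-1.300000, 1.684800) → (-1.417000, -0.979888)
(x_1(0.19), x_2(0.19)) ≈ (-1.4170, -0.9799)

-1.4170, -0.9799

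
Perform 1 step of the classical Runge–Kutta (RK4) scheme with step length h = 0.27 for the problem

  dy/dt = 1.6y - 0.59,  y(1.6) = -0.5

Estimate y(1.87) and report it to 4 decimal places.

-0.9693

RK4: k1 = f(t_n, y_n); k2 = f(t_n + h/2, y_n + (h/2)·k1); k3 = f(t_n + h/2, y_n + (h/2)·k2); k4 = f(t_n + h, y_n + h·k3); y_{n+1} = y_n + (h/6)·(k1 + 2k2 + 2k3 + k4).
t=1.600000, y=-0.500000:
  k1 = f(1.600000, -0.500000) = -1.390000
  k2 = f(1.735000, -0.687650) = -1.690240
  k3 = f(1.735000, -0.728182) = -1.755092
  k4 = f(1.870000, -0.973875) = -2.148200
  y ← -0.500000 + (0.27/6)·(k1 + 2k2 + 2k3 + k4) = -0.969299
y(1.87) ≈ -0.9693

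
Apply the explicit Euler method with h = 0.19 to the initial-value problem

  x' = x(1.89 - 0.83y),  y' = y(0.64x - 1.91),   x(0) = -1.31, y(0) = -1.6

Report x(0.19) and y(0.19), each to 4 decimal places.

-2.1110, -0.7645

Euler on (x,y): x_{n+1} = x_n + h·x', y_{n+1} = y_n + h·y'.
0.000000: (-1.310000, -1.600000); f=(-4.215580, 4.397440) → (-2.110960, -0.764486)
(x(0.19), y(0.19)) ≈ (-2.1110, -0.7645)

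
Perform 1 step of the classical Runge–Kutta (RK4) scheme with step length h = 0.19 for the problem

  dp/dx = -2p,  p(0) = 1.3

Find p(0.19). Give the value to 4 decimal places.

0.8891

RK4: k1 = f(x_n, p_n); k2 = f(x_n + h/2, p_n + (h/2)·k1); k3 = f(x_n + h/2, p_n + (h/2)·k2); k4 = f(x_n + h, p_n + h·k3); p_{n+1} = p_n + (h/6)·(k1 + 2k2 + 2k3 + k4).
x=0.000000, p=1.300000:
  k1 = f(0.000000, 1.300000) = -2.600000
  k2 = f(0.095000, 1.053000) = -2.106000
  k3 = f(0.095000, 1.099930) = -2.199860
  k4 = f(0.190000, 0.882027) = -1.764053
  p ← 1.300000 + (0.19/6)·(k1 + 2k2 + 2k3 + k4) = 0.889101
p(0.19) ≈ 0.8891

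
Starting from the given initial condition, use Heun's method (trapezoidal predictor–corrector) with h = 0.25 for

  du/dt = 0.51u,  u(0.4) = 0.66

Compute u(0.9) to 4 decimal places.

Heun: k1 = f(t_n, u_n); k2 = f(t_n + h, u_n + h·k1); u_{n+1} = u_n + (h/2)·(k1 + k2).
t=0.400000, u=0.660000:
  k1 = f(0.400000, 0.660000) = 0.336600
  k2 = f(0.650000, 0.744150) = 0.379517
  u ← 0.660000 + (0.25/2)·(0.336600 + 0.379517) = 0.749515
t=0.650000, u=0.749515:
  k1 = f(0.650000, 0.749515) = 0.382252
  k2 = f(0.900000, 0.845078) = 0.430990
  u ← 0.749515 + (0.25/2)·(0.382252 + 0.430990) = 0.851170
u(0.9) ≈ 0.8512

0.8512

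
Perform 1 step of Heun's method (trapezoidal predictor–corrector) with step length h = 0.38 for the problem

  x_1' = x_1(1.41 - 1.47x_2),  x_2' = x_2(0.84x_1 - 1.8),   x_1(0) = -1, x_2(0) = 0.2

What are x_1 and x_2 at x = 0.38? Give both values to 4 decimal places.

-1.5938, 0.1000

Heun on (x_1,x_2): k1 = f(x_n, state_n); k2 = f(x_n + h, state_n + h·k1); state_{n+1} = state_n + (h/2)·(k1 + k2).
0.000000: (-1.000000, 0.200000)
  k1 = (-1.116000, -0.528000)
  predictor → (-1.424080, -0.000640)
  k2 = (-2.009293, 0.001918)
  → (-1.593806, 0.100044)
(x_1(0.38), x_2(0.38)) ≈ (-1.5938, 0.1000)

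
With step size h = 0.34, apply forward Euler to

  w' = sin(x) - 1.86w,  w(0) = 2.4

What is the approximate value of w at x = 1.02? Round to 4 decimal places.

0.3747

Euler: w_{n+1} = w_n + h·f(x_n, w_n).
x=0.000000, w=2.400000: f=-4.464000 → w ← 2.400000 + 0.34·(-4.464000) = 0.882240
x=0.340000, w=0.882240: f=-1.307479 → w ← 0.882240 + 0.34·(-1.307479) = 0.437697
x=0.680000, w=0.437697: f=-0.185323 → w ← 0.437697 + 0.34·(-0.185323) = 0.374687
w(1.02) ≈ 0.3747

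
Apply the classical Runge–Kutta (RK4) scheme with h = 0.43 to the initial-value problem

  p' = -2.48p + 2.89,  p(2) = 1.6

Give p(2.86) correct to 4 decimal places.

RK4: k1 = f(x_n, p_n); k2 = f(x_n + h/2, p_n + (h/2)·k1); k3 = f(x_n + h/2, p_n + (h/2)·k2); k4 = f(x_n + h, p_n + h·k3); p_{n+1} = p_n + (h/6)·(k1 + 2k2 + 2k3 + k4).
x=2.000000, p=1.600000:
  k1 = f(2.000000, 1.600000) = -1.078000
  k2 = f(2.215000, 1.368230) = -0.503210
  k3 = f(2.215000, 1.491810) = -0.809688
  k4 = f(2.430000, 1.251834) = -0.214548
  p ← 1.600000 + (0.43/6)·(k1 + 2k2 + 2k3 + k4) = 1.319185
x=2.430000, p=1.319185:
  k1 = f(2.430000, 1.319185) = -0.381579
  k2 = f(2.645000, 1.237146) = -0.178121
  k3 = f(2.645000, 1.280889) = -0.286605
  k4 = f(2.860000, 1.195945) = -0.075944
  p ← 1.319185 + (0.43/6)·(k1 + 2k2 + 2k3 + k4) = 1.219785
p(2.86) ≈ 1.2198

1.2198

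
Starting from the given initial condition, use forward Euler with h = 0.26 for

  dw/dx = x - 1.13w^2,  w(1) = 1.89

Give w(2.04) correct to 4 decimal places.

Euler: w_{n+1} = w_n + h·f(x_n, w_n).
x=1.000000, w=1.890000: f=-3.036473 → w ← 1.890000 + 0.26·(-3.036473) = 1.100517
x=1.260000, w=1.100517: f=-0.108586 → w ← 1.100517 + 0.26·(-0.108586) = 1.072285
x=1.520000, w=1.072285: f=0.220732 → w ← 1.072285 + 0.26·0.220732 = 1.129675
x=1.780000, w=1.129675: f=0.337933 → w ← 1.129675 + 0.26·0.337933 = 1.217538
w(2.04) ≈ 1.2175

1.2175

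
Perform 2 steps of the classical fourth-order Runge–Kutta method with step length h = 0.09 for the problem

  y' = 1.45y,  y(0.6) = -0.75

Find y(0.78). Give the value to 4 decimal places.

RK4: k1 = f(s_n, y_n); k2 = f(s_n + h/2, y_n + (h/2)·k1); k3 = f(s_n + h/2, y_n + (h/2)·k2); k4 = f(s_n + h, y_n + h·k3); y_{n+1} = y_n + (h/6)·(k1 + 2k2 + 2k3 + k4).
s=0.600000, y=-0.750000:
  k1 = f(0.600000, -0.750000) = -1.087500
  k2 = f(0.645000, -0.798937) = -1.158459
  k3 = f(0.645000, -0.802131) = -1.163089
  k4 = f(0.690000, -0.854678) = -1.239283
  y ← -0.750000 + (0.09/6)·(k1 + 2k2 + 2k3 + k4) = -0.854548
s=0.690000, y=-0.854548:
  k1 = f(0.690000, -0.854548) = -1.239095
  k2 = f(0.735000, -0.910307) = -1.319946
  k3 = f(0.735000, -0.913946) = -1.325221
  k4 = f(0.780000, -0.973818) = -1.412036
  y ← -0.854548 + (0.09/6)·(k1 + 2k2 + 2k3 + k4) = -0.973670
y(0.78) ≈ -0.9737

-0.9737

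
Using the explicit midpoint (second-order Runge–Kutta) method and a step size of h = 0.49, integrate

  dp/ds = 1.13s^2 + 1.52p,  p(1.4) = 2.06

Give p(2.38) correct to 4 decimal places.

15.5312

Midpoint: k1 = f(s_n, p_n); k2 = f(s_n + h/2, p_n + (h/2)·k1); p_{n+1} = p_n + h·k2.
s=1.400000, p=2.060000:
  k1 = f(1.400000, 2.060000) = 5.346000
  k2 = f(1.645000, 3.369770) = 8.179859
  p ← 2.060000 + 0.49·8.179859 = 6.068131
s=1.890000, p=6.068131:
  k1 = f(1.890000, 6.068131) = 13.260032
  k2 = f(2.135000, 9.316839) = 19.312389
  p ← 6.068131 + 0.49·19.312389 = 15.531201
p(2.38) ≈ 15.5312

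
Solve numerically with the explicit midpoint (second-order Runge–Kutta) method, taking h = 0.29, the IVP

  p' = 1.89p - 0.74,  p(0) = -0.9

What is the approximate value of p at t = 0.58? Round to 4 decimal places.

Midpoint: k1 = f(t_n, p_n); k2 = f(t_n + h/2, p_n + (h/2)·k1); p_{n+1} = p_n + h·k2.
t=0.000000, p=-0.900000:
  k1 = f(0.000000, -0.900000) = -2.441000
  k2 = f(0.145000, -1.253945) = -3.109956
  p ← -0.900000 + 0.29·(-3.109956) = -1.801887
t=0.290000, p=-1.801887:
  k1 = f(0.290000, -1.801887) = -4.145567
  k2 = f(0.435000, -2.402994) = -5.281660
  p ← -1.801887 + 0.29·(-5.281660) = -3.333569
p(0.58) ≈ -3.3336

-3.3336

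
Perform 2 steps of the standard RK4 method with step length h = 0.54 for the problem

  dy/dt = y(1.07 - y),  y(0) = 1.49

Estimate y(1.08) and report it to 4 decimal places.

1.1747

RK4: k1 = f(t_n, y_n); k2 = f(t_n + h/2, y_n + (h/2)·k1); k3 = f(t_n + h/2, y_n + (h/2)·k2); k4 = f(t_n + h, y_n + h·k3); y_{n+1} = y_n + (h/6)·(k1 + 2k2 + 2k3 + k4).
t=0.000000, y=1.490000:
  k1 = f(0.000000, 1.490000) = -0.625800
  k2 = f(0.270000, 1.321034) = -0.331624
  k3 = f(0.270000, 1.400461) = -0.462798
  k4 = f(0.540000, 1.240089) = -0.210925
  y ← 1.490000 + (0.54/6)·(k1 + 2k2 + 2k3 + k4) = 1.271699
t=0.540000, y=1.271699:
  k1 = f(0.540000, 1.271699) = -0.256500
  k2 = f(0.810000, 1.202444) = -0.159256
  k3 = f(0.810000, 1.228699) = -0.194994
  k4 = f(1.080000, 1.166402) = -0.112443
  y ← 1.271699 + (0.54/6)·(k1 + 2k2 + 2k3 + k4) = 1.174729
y(1.08) ≈ 1.1747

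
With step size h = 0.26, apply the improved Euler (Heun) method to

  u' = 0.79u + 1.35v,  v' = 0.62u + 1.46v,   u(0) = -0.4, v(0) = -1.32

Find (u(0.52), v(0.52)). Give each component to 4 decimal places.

-2.3053, -3.2438

Heun on (u,v): k1 = f(t_n, state_n); k2 = f(t_n + h, state_n + h·k1); state_{n+1} = state_n + (h/2)·(k1 + k2).
0.000000: (-0.400000, -1.320000)
  k1 = (-2.098000, -2.175200)
  predictor → (-0.945480, -1.885552)
  k2 = (-3.292424, -3.339104)
  → (-1.100755, -2.036859)
0.260000: (-1.100755, -2.036859)
  k1 = (-3.619357, -3.656283)
  predictor → (-2.041788, -2.987493)
  k2 = (-5.646128, -5.627648)
  → (-2.305268, -3.243771)
(u(0.52), v(0.52)) ≈ (-2.3053, -3.2438)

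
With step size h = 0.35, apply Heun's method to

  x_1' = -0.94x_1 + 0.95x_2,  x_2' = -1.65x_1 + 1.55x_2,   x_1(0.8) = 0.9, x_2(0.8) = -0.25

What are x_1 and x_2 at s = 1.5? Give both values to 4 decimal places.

Heun on (x_1,x_2): k1 = f(s_n, state_n); k2 = f(s_n + h, state_n + h·k1); state_{n+1} = state_n + (h/2)·(k1 + k2).
0.800000: (0.900000, -0.250000)
  k1 = (-1.083500, -1.872500)
  predictor → (0.520775, -0.905375)
  k2 = (-1.349635, -2.262610)
  → (0.474201, -0.973644)
1.150000: (0.474201, -0.973644)
  k1 = (-1.370711, -2.291581)
  predictor → (-0.005548, -1.775698)
  k2 = (-1.681698, -2.743178)
  → (-0.059970, -1.854727)
(x_1(1.5), x_2(1.5)) ≈ (-0.0600, -1.8547)

-0.0600, -1.8547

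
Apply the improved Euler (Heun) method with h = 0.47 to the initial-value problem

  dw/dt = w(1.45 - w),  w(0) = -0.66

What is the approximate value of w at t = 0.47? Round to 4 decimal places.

Heun: k1 = f(t_n, w_n); k2 = f(t_n + h, w_n + h·k1); w_{n+1} = w_n + (h/2)·(k1 + k2).
t=0.000000, w=-0.660000:
  k1 = f(0.000000, -0.660000) = -1.392600
  k2 = f(0.470000, -1.314522) = -3.634025
  w ← -0.660000 + (0.47/2)·(-1.392600 + (-3.634025)) = -1.841257
w(0.47) ≈ -1.8413

-1.8413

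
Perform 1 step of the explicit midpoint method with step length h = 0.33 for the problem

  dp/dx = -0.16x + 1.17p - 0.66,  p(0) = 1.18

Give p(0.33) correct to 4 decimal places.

1.4550

Midpoint: k1 = f(x_n, p_n); k2 = f(x_n + h/2, p_n + (h/2)·k1); p_{n+1} = p_n + h·k2.
x=0.000000, p=1.180000:
  k1 = f(0.000000, 1.180000) = 0.720600
  k2 = f(0.165000, 1.298899) = 0.833312
  p ← 1.180000 + 0.33·0.833312 = 1.454993
p(0.33) ≈ 1.4550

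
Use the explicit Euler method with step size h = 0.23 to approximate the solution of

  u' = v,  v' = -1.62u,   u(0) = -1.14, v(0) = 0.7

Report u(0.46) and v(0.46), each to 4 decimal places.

Euler on (u,v): u_{n+1} = u_n + h·u', v_{n+1} = v_n + h·v'.
0.000000: (-1.140000, 0.700000); f=(0.700000, 1.846800) → (-0.979000, 1.124764)
0.230000: (-0.979000, 1.124764); f=(1.124764, 1.585980) → (-0.720304, 1.489539)
(u(0.46), v(0.46)) ≈ (-0.7203, 1.4895)

-0.7203, 1.4895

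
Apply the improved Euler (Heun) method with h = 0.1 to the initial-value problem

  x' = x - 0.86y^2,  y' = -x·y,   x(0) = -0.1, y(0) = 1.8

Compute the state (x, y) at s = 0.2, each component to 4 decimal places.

Heun on (x,y): k1 = f(s_n, state_n); k2 = f(s_n + h, state_n + h·k1); state_{n+1} = state_n + (h/2)·(k1 + k2).
0.000000: (-0.100000, 1.800000)
  k1 = (-2.886400, 0.180000)
  predictor → (-0.388640, 1.818000)
  k2 = (-3.231047, 0.706548)
  → (-0.405872, 1.844327)
0.100000: (-0.405872, 1.844327)
  k1 = (-3.331200, 0.748561)
  predictor → (-0.738992, 1.919184)
  k2 = (-3.906601, 1.418262)
  → (-0.767762, 1.952669)
(x(0.2), y(0.2)) ≈ (-0.7678, 1.9527)

-0.7678, 1.9527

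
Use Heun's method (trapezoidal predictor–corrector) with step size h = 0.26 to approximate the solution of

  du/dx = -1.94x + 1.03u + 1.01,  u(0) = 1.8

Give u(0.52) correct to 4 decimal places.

Heun: k1 = f(x_n, u_n); k2 = f(x_n + h, u_n + h·k1); u_{n+1} = u_n + (h/2)·(k1 + k2).
x=0.000000, u=1.800000:
  k1 = f(0.000000, 1.800000) = 2.864000
  k2 = f(0.260000, 2.544640) = 3.126579
  u ← 1.800000 + (0.26/2)·(2.864000 + 3.126579) = 2.578775
x=0.260000, u=2.578775:
  k1 = f(0.260000, 2.578775) = 3.161739
  k2 = f(0.520000, 3.400827) = 3.504052
  u ← 2.578775 + (0.26/2)·(3.161739 + 3.504052) = 3.445328
u(0.52) ≈ 3.4453

3.4453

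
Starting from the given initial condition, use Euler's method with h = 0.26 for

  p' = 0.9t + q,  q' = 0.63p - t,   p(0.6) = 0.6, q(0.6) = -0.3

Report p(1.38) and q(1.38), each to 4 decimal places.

0.9098, -0.6378

Euler on (p,q): p_{n+1} = p_n + h·p', q_{n+1} = q_n + h·q'.
0.600000: (0.600000, -0.300000); f=(0.240000, -0.222000) → (0.662400, -0.357720)
0.860000: (0.662400, -0.357720); f=(0.416280, -0.442688) → (0.770633, -0.472819)
1.120000: (0.770633, -0.472819); f=(0.535181, -0.634501) → (0.909780, -0.637789)
(p(1.38), q(1.38)) ≈ (0.9098, -0.6378)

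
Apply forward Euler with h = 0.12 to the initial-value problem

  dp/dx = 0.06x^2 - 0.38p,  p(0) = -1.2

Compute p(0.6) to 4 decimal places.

Euler: p_{n+1} = p_n + h·f(x_n, p_n).
x=0.000000, p=-1.200000: f=0.456000 → p ← -1.200000 + 0.12·0.456000 = -1.145280
x=0.120000, p=-1.145280: f=0.436070 → p ← -1.145280 + 0.12·0.436070 = -1.092952
x=0.240000, p=-1.092952: f=0.418778 → p ← -1.092952 + 0.12·0.418778 = -1.042698
x=0.360000, p=-1.042698: f=0.404001 → p ← -1.042698 + 0.12·0.404001 = -0.994218
x=0.480000, p=-0.994218: f=0.391627 → p ← -0.994218 + 0.12·0.391627 = -0.947223
p(0.6) ≈ -0.9472

-0.9472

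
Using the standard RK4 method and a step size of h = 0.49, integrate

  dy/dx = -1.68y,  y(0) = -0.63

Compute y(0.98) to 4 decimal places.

-0.1230

RK4: k1 = f(x_n, y_n); k2 = f(x_n + h/2, y_n + (h/2)·k1); k3 = f(x_n + h/2, y_n + (h/2)·k2); k4 = f(x_n + h, y_n + h·k3); y_{n+1} = y_n + (h/6)·(k1 + 2k2 + 2k3 + k4).
x=0.000000, y=-0.630000:
  k1 = f(0.000000, -0.630000) = 1.058400
  k2 = f(0.245000, -0.370692) = 0.622763
  k3 = f(0.245000, -0.477423) = 0.802071
  k4 = f(0.490000, -0.236985) = 0.398135
  y ← -0.630000 + (0.49/6)·(k1 + 2k2 + 2k3 + k4) = -0.278327
x=0.490000, y=-0.278327:
  k1 = f(0.490000, -0.278327) = 0.467589
  k2 = f(0.735000, -0.163768) = 0.275129
  k3 = f(0.735000, -0.210920) = 0.354346
  k4 = f(0.980000, -0.104697) = 0.175892
  y ← -0.278327 + (0.49/6)·(k1 + 2k2 + 2k3 + k4) = -0.122962
y(0.98) ≈ -0.1230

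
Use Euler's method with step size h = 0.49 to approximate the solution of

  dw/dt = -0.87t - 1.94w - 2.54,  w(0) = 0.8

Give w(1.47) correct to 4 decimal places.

Euler: w_{n+1} = w_n + h·f(t_n, w_n).
t=0.000000, w=0.800000: f=-4.092000 → w ← 0.800000 + 0.49·(-4.092000) = -1.205080
t=0.490000, w=-1.205080: f=-0.628445 → w ← -1.205080 + 0.49·(-0.628445) = -1.513018
t=0.980000, w=-1.513018: f=-0.457345 → w ← -1.513018 + 0.49·(-0.457345) = -1.737117
w(1.47) ≈ -1.7371

-1.7371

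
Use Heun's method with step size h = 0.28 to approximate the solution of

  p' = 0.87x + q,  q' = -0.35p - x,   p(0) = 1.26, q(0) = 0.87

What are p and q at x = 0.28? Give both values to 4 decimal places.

Heun on (p,q): k1 = f(x_n, state_n); k2 = f(x_n + h, state_n + h·k1); state_{n+1} = state_n + (h/2)·(k1 + k2).
0.000000: (1.260000, 0.870000)
  k1 = (0.870000, -0.441000)
  predictor → (1.503600, 0.746520)
  k2 = (0.990120, -0.806260)
  → (1.520417, 0.695384)
(p(0.28), q(0.28)) ≈ (1.5204, 0.6954)

1.5204, 0.6954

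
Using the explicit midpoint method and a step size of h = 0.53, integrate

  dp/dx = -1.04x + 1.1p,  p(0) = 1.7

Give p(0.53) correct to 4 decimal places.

2.8339

Midpoint: k1 = f(x_n, p_n); k2 = f(x_n + h/2, p_n + (h/2)·k1); p_{n+1} = p_n + h·k2.
x=0.000000, p=1.700000:
  k1 = f(0.000000, 1.700000) = 1.870000
  k2 = f(0.265000, 2.195550) = 2.139505
  p ← 1.700000 + 0.53·2.139505 = 2.833938
p(0.53) ≈ 2.8339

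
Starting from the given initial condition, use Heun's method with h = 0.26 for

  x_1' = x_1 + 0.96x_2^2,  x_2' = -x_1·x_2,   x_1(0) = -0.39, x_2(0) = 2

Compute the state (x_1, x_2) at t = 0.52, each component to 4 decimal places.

1.8597, 1.3843

Heun on (x_1,x_2): k1 = f(t_n, state_n); k2 = f(t_n + h, state_n + h·k1); state_{n+1} = state_n + (h/2)·(k1 + k2).
0.000000: (-0.390000, 2.000000)
  k1 = (3.450000, 0.780000)
  predictor → (0.507000, 2.202800)
  k2 = (5.165235, -1.116820)
  → (0.729981, 1.956213)
0.260000: (0.729981, 1.956213)
  k1 = (4.403681, -1.427998)
  predictor → (1.874938, 1.584934)
  k2 = (4.286473, -2.971652)
  → (1.859700, 1.384259)
(x_1(0.52), x_2(0.52)) ≈ (1.8597, 1.3843)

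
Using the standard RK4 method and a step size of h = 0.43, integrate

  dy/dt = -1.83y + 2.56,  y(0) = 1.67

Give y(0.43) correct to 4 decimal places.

RK4: k1 = f(t_n, y_n); k2 = f(t_n + h/2, y_n + (h/2)·k1); k3 = f(t_n + h/2, y_n + (h/2)·k2); k4 = f(t_n + h, y_n + h·k3); y_{n+1} = y_n + (h/6)·(k1 + 2k2 + 2k3 + k4).
t=0.000000, y=1.670000:
  k1 = f(0.000000, 1.670000) = -0.496100
  k2 = f(0.215000, 1.563338) = -0.300909
  k3 = f(0.215000, 1.605304) = -0.377707
  k4 = f(0.430000, 1.507586) = -0.198882
  y ← 1.670000 + (0.43/6)·(k1 + 2k2 + 2k3 + k4) = 1.522925
y(0.43) ≈ 1.5229

1.5229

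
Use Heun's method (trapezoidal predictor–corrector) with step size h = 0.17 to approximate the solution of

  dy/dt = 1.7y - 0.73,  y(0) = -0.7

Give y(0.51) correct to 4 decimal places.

-2.2322

Heun: k1 = f(t_n, y_n); k2 = f(t_n + h, y_n + h·k1); y_{n+1} = y_n + (h/2)·(k1 + k2).
t=0.000000, y=-0.700000:
  k1 = f(0.000000, -0.700000) = -1.920000
  k2 = f(0.170000, -1.026400) = -2.474880
  y ← -0.700000 + (0.17/2)·(-1.920000 + (-2.474880)) = -1.073565
t=0.170000, y=-1.073565:
  k1 = f(0.170000, -1.073565) = -2.555060
  k2 = f(0.340000, -1.507925) = -3.293473
  y ← -1.073565 + (0.17/2)·(-2.555060 + (-3.293473)) = -1.570690
t=0.340000, y=-1.570690:
  k1 = f(0.340000, -1.570690) = -3.400173
  k2 = f(0.510000, -2.148720) = -4.382823
  y ← -1.570690 + (0.17/2)·(-3.400173 + (-4.382823)) = -2.232245
y(0.51) ≈ -2.2322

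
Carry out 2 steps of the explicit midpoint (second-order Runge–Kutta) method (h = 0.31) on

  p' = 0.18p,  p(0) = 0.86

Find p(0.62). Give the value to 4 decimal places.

Midpoint: k1 = f(t_n, p_n); k2 = f(t_n + h/2, p_n + (h/2)·k1); p_{n+1} = p_n + h·k2.
t=0.000000, p=0.860000:
  k1 = f(0.000000, 0.860000) = 0.154800
  k2 = f(0.155000, 0.883994) = 0.159119
  p ← 0.860000 + 0.31·0.159119 = 0.909327
t=0.310000, p=0.909327:
  k1 = f(0.310000, 0.909327) = 0.163679
  k2 = f(0.465000, 0.934697) = 0.168245
  p ← 0.909327 + 0.31·0.168245 = 0.961483
p(0.62) ≈ 0.9615

0.9615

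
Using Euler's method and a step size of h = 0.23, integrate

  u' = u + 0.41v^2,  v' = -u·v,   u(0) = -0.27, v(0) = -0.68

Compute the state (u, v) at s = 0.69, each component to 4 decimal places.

-0.3200, -0.8243

Euler on (u,v): u_{n+1} = u_n + h·u', v_{n+1} = v_n + h·v'.
0.000000: (-0.270000, -0.680000); f=(-0.080416, -0.183600) → (-0.288496, -0.722228)
0.230000: (-0.288496, -0.722228); f=(-0.074634, -0.208360) → (-0.305662, -0.770151)
0.460000: (-0.305662, -0.770151); f=(-0.062477, -0.235405) → (-0.320031, -0.824294)
(u(0.69), v(0.69)) ≈ (-0.3200, -0.8243)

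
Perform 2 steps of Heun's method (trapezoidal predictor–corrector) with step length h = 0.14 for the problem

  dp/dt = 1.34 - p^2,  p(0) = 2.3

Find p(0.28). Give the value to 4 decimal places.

Heun: k1 = f(t_n, p_n); k2 = f(t_n + h, p_n + h·k1); p_{n+1} = p_n + (h/2)·(k1 + k2).
t=0.000000, p=2.300000:
  k1 = f(0.000000, 2.300000) = -3.950000
  k2 = f(0.140000, 1.747000) = -1.712009
  p ← 2.300000 + (0.14/2)·(-3.950000 + (-1.712009)) = 1.903659
t=0.140000, p=1.903659:
  k1 = f(0.140000, 1.903659) = -2.283919
  k2 = f(0.280000, 1.583911) = -1.168773
  p ← 1.903659 + (0.14/2)·(-2.283919 + (-1.168773)) = 1.661971
p(0.28) ≈ 1.6620

1.6620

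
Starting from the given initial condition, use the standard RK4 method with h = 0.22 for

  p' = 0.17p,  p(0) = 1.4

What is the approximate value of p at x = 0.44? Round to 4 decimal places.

RK4: k1 = f(x_n, p_n); k2 = f(x_n + h/2, p_n + (h/2)·k1); k3 = f(x_n + h/2, p_n + (h/2)·k2); k4 = f(x_n + h, p_n + h·k3); p_{n+1} = p_n + (h/6)·(k1 + 2k2 + 2k3 + k4).
x=0.000000, p=1.400000:
  k1 = f(0.000000, 1.400000) = 0.238000
  k2 = f(0.110000, 1.426180) = 0.242451
  k3 = f(0.110000, 1.426670) = 0.242534
  k4 = f(0.220000, 1.453357) = 0.247071
  p ← 1.400000 + (0.22/6)·(k1 + 2k2 + 2k3 + k4) = 1.453351
x=0.220000, p=1.453351:
  k1 = f(0.220000, 1.453351) = 0.247070
  k2 = f(0.330000, 1.480529) = 0.251690
  k3 = f(0.330000, 1.481037) = 0.251776
  k4 = f(0.440000, 1.508742) = 0.256486
  p ← 1.453351 + (0.22/6)·(k1 + 2k2 + 2k3 + k4) = 1.508736
p(0.44) ≈ 1.5087

1.5087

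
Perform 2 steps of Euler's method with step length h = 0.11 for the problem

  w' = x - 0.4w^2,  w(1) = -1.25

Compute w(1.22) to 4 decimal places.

Euler: w_{n+1} = w_n + h·f(x_n, w_n).
x=1.000000, w=-1.250000: f=0.375000 → w ← -1.250000 + 0.11·0.375000 = -1.208750
x=1.110000, w=-1.208750: f=0.525569 → w ← -1.208750 + 0.11·0.525569 = -1.150937
w(1.22) ≈ -1.1509

-1.1509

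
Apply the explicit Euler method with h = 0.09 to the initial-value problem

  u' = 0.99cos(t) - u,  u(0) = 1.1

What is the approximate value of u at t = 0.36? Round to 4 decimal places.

Euler: u_{n+1} = u_n + h·f(t_n, u_n).
t=0.000000, u=1.100000: f=-0.110000 → u ← 1.100000 + 0.09·(-0.110000) = 1.090100
t=0.090000, u=1.090100: f=-0.104107 → u ← 1.090100 + 0.09·(-0.104107) = 1.080730
t=0.180000, u=1.080730: f=-0.106725 → u ← 1.080730 + 0.09·(-0.106725) = 1.071125
t=0.270000, u=1.071125: f=-0.116992 → u ← 1.071125 + 0.09·(-0.116992) = 1.060596
u(0.36) ≈ 1.0606

1.0606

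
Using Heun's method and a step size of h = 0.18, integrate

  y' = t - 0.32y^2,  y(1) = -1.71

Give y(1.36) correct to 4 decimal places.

-1.6105

Heun: k1 = f(t_n, y_n); k2 = f(t_n + h, y_n + h·k1); y_{n+1} = y_n + (h/2)·(k1 + k2).
t=1.000000, y=-1.710000:
  k1 = f(1.000000, -1.710000) = 0.064288
  k2 = f(1.180000, -1.698428) = 0.256909
  y ← -1.710000 + (0.18/2)·(0.064288 + 0.256909) = -1.681092
t=1.180000, y=-1.681092:
  k1 = f(1.180000, -1.681092) = 0.275657
  k2 = f(1.360000, -1.631474) = 0.508254
  y ← -1.681092 + (0.18/2)·(0.275657 + 0.508254) = -1.610540
y(1.36) ≈ -1.6105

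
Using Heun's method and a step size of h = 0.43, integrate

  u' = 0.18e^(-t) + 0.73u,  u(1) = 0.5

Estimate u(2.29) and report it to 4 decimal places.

1.3551

Heun: k1 = f(t_n, u_n); k2 = f(t_n + h, u_n + h·k1); u_{n+1} = u_n + (h/2)·(k1 + k2).
t=1.000000, u=0.500000:
  k1 = f(1.000000, 0.500000) = 0.431218
  k2 = f(1.430000, 0.685424) = 0.543435
  u ← 0.500000 + (0.43/2)·(0.431218 + 0.543435) = 0.709550
t=1.430000, u=0.709550:
  k1 = f(1.430000, 0.709550) = 0.561047
  k2 = f(1.860000, 0.950801) = 0.722106
  u ← 0.709550 + (0.43/2)·(0.561047 + 0.722106) = 0.985428
t=1.860000, u=0.985428:
  k1 = f(1.860000, 0.985428) = 0.747384
  k2 = f(2.290000, 1.306803) = 0.972194
  u ← 0.985428 + (0.43/2)·(0.747384 + 0.972194) = 1.355138
u(2.29) ≈ 1.3551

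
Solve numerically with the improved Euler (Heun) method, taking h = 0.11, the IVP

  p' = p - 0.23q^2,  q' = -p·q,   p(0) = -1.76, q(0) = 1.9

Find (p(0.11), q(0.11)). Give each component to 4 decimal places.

-2.0800, 2.3390

Heun on (p,q): k1 = f(t_n, state_n); k2 = f(t_n + h, state_n + h·k1); state_{n+1} = state_n + (h/2)·(k1 + k2).
0.000000: (-1.760000, 1.900000)
  k1 = (-2.590300, 3.344000)
  predictor → (-2.044933, 2.267840)
  k2 = (-3.227846, 4.637581)
  → (-2.079998, 2.338987)
(p(0.11), q(0.11)) ≈ (-2.0800, 2.3390)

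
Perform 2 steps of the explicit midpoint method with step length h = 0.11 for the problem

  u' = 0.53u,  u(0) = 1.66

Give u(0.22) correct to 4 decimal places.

1.8652

Midpoint: k1 = f(x_n, u_n); k2 = f(x_n + h/2, u_n + (h/2)·k1); u_{n+1} = u_n + h·k2.
x=0.000000, u=1.660000:
  k1 = f(0.000000, 1.660000) = 0.879800
  k2 = f(0.055000, 1.708389) = 0.905446
  u ← 1.660000 + 0.11·0.905446 = 1.759599
x=0.110000, u=1.759599:
  k1 = f(0.110000, 1.759599) = 0.932588
  k2 = f(0.165000, 1.810891) = 0.959772
  u ← 1.759599 + 0.11·0.959772 = 1.865174
u(0.22) ≈ 1.8652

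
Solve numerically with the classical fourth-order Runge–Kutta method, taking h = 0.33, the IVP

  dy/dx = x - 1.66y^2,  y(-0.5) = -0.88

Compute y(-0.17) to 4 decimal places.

-1.9700

RK4: k1 = f(x_n, y_n); k2 = f(x_n + h/2, y_n + (h/2)·k1); k3 = f(x_n + h/2, y_n + (h/2)·k2); k4 = f(x_n + h, y_n + h·k3); y_{n+1} = y_n + (h/6)·(k1 + 2k2 + 2k3 + k4).
x=-0.500000, y=-0.880000:
  k1 = f(-0.500000, -0.880000) = -1.785504
  k2 = f(-0.335000, -1.174608) = -2.625309
  k3 = f(-0.335000, -1.313176) = -3.197556
  k4 = f(-0.170000, -1.935193) = -6.386656
  y ← -0.880000 + (0.33/6)·(k1 + 2k2 + 2k3 + k4) = -1.969984
y(-0.17) ≈ -1.9700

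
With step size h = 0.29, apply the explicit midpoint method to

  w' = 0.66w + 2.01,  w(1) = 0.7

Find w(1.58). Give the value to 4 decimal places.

2.4357

Midpoint: k1 = f(x_n, w_n); k2 = f(x_n + h/2, w_n + (h/2)·k1); w_{n+1} = w_n + h·k2.
x=1.000000, w=0.700000:
  k1 = f(1.000000, 0.700000) = 2.472000
  k2 = f(1.145000, 1.058440) = 2.708570
  w ← 0.700000 + 0.29·2.708570 = 1.485485
x=1.290000, w=1.485485:
  k1 = f(1.290000, 1.485485) = 2.990420
  k2 = f(1.435000, 1.919096) = 3.276604
  w ← 1.485485 + 0.29·3.276604 = 2.435700
w(1.58) ≈ 2.4357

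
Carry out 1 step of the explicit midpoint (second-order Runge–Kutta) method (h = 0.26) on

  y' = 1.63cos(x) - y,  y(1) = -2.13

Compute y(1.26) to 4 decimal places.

Midpoint: k1 = f(x_n, y_n); k2 = f(x_n + h/2, y_n + (h/2)·k1); y_{n+1} = y_n + h·k2.
x=1.000000, y=-2.130000:
  k1 = f(1.000000, -2.130000) = 3.010693
  k2 = f(1.130000, -1.738610) = 2.434065
  y ← -2.130000 + 0.26·2.434065 = -1.497143
y(1.26) ≈ -1.4971

-1.4971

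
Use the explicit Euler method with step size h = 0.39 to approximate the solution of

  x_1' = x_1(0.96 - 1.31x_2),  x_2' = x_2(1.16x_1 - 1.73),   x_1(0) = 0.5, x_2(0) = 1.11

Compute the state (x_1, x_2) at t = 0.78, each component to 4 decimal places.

0.4285, 0.3109

Euler on (x_1,x_2): x_1_{n+1} = x_1_n + h·x_1', x_2_{n+1} = x_2_n + h·x_2'.
0.000000: (0.500000, 1.110000); f=(-0.247050, -1.276500) → (0.403650, 0.612165)
0.390000: (0.403650, 0.612165); f=(0.063803, -0.772409) → (0.428533, 0.310926)
(x_1(0.78), x_2(0.78)) ≈ (0.4285, 0.3109)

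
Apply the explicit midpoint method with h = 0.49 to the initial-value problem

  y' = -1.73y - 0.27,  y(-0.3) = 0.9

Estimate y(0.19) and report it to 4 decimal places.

Midpoint: k1 = f(s_n, y_n); k2 = f(s_n + h/2, y_n + (h/2)·k1); y_{n+1} = y_n + h·k2.
s=-0.300000, y=0.900000:
  k1 = f(-0.300000, 0.900000) = -1.827000
  k2 = f(-0.055000, 0.452385) = -1.052626
  y ← 0.900000 + 0.49·(-1.052626) = 0.384213
y(0.19) ≈ 0.3842

0.3842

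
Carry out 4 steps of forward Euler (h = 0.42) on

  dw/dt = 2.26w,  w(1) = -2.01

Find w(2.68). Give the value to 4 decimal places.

-29.0149

Euler: w_{n+1} = w_n + h·f(t_n, w_n).
t=1.000000, w=-2.010000: f=-4.542600 → w ← -2.010000 + 0.42·(-4.542600) = -3.917892
t=1.420000, w=-3.917892: f=-8.854436 → w ← -3.917892 + 0.42·(-8.854436) = -7.636755
t=1.840000, w=-7.636755: f=-17.259066 → w ← -7.636755 + 0.42·(-17.259066) = -14.885563
t=2.260000, w=-14.885563: f=-33.641372 → w ← -14.885563 + 0.42·(-33.641372) = -29.014939
w(2.68) ≈ -29.0149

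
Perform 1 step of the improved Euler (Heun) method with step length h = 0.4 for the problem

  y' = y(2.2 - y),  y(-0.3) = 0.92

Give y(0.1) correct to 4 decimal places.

Heun: k1 = f(x_n, y_n); k2 = f(x_n + h, y_n + h·k1); y_{n+1} = y_n + (h/2)·(k1 + k2).
x=-0.300000, y=0.920000:
  k1 = f(-0.300000, 0.920000) = 1.177600
  k2 = f(0.100000, 1.391040) = 1.125296
  y ← 0.920000 + (0.4/2)·(1.177600 + 1.125296) = 1.380579
y(0.1) ≈ 1.3806

1.3806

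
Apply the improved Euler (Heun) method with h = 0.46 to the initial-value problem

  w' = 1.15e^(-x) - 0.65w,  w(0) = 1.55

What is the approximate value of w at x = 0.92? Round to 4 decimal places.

Heun: k1 = f(x_n, w_n); k2 = f(x_n + h, w_n + h·k1); w_{n+1} = w_n + (h/2)·(k1 + k2).
x=0.000000, w=1.550000:
  k1 = f(0.000000, 1.550000) = 0.142500
  k2 = f(0.460000, 1.615550) = -0.324131
  w ← 1.550000 + (0.46/2)·(0.142500 + (-0.324131)) = 1.508225
x=0.460000, w=1.508225:
  k1 = f(0.460000, 1.508225) = -0.254370
  k2 = f(0.920000, 1.391215) = -0.445993
  w ← 1.508225 + (0.46/2)·(-0.254370 + (-0.445993)) = 1.347141
w(0.92) ≈ 1.3471

1.3471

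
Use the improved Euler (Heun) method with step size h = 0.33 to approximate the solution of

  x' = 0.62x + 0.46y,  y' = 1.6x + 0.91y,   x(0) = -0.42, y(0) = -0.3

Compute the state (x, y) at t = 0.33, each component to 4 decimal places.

-0.5886, -0.6934

Heun on (x,y): k1 = f(t_n, state_n); k2 = f(t_n + h, state_n + h·k1); state_{n+1} = state_n + (h/2)·(k1 + k2).
0.000000: (-0.420000, -0.300000)
  k1 = (-0.398400, -0.945000)
  predictor → (-0.551472, -0.611850)
  k2 = (-0.623364, -1.439139)
  → (-0.588591, -0.693383)
(x(0.33), y(0.33)) ≈ (-0.5886, -0.6934)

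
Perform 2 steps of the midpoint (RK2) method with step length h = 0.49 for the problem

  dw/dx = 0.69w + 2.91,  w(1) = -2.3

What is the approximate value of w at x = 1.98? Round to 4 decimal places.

Midpoint: k1 = f(x_n, w_n); k2 = f(x_n + h/2, w_n + (h/2)·k1); w_{n+1} = w_n + h·k2.
x=1.000000, w=-2.300000:
  k1 = f(1.000000, -2.300000) = 1.323000
  k2 = f(1.245000, -1.975865) = 1.546653
  w ← -2.300000 + 0.49·1.546653 = -1.542140
x=1.490000, w=-1.542140:
  k1 = f(1.490000, -1.542140) = 1.845923
  k2 = f(1.735000, -1.089889) = 2.157977
  w ← -1.542140 + 0.49·2.157977 = -0.484731
w(1.98) ≈ -0.4847

-0.4847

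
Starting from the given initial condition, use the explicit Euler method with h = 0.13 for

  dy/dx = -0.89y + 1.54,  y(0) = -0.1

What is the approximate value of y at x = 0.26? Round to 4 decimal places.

Euler: y_{n+1} = y_n + h·f(x_n, y_n).
x=0.000000, y=-0.100000: f=1.629000 → y ← -0.100000 + 0.13·1.629000 = 0.111770
x=0.130000, y=0.111770: f=1.440525 → y ← 0.111770 + 0.13·1.440525 = 0.299038
y(0.26) ≈ 0.2990

0.2990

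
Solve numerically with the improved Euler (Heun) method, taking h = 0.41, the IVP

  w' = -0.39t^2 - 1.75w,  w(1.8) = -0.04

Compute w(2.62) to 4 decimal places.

-0.9211

Heun: k1 = f(t_n, w_n); k2 = f(t_n + h, w_n + h·k1); w_{n+1} = w_n + (h/2)·(k1 + k2).
t=1.800000, w=-0.040000:
  k1 = f(1.800000, -0.040000) = -1.193600
  k2 = f(2.210000, -0.529376) = -0.978391
  w ← -0.040000 + (0.41/2)·(-1.193600 + (-0.978391)) = -0.485258
t=2.210000, w=-0.485258:
  k1 = f(2.210000, -0.485258) = -1.055597
  k2 = f(2.620000, -0.918053) = -1.070523
  w ← -0.485258 + (0.41/2)·(-1.055597 + (-1.070523)) = -0.921113
w(2.62) ≈ -0.9211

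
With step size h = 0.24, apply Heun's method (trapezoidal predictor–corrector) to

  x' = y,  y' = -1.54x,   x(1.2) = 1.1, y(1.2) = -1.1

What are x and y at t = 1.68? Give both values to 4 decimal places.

0.4024, -1.6841

Heun on (x,y): k1 = f(t_n, state_n); k2 = f(t_n + h, state_n + h·k1); state_{n+1} = state_n + (h/2)·(k1 + k2).
1.200000: (1.100000, -1.100000)
  k1 = (-1.100000, -1.694000)
  predictor → (0.836000, -1.506560)
  k2 = (-1.506560, -1.287440)
  → (0.787213, -1.457773)
1.440000: (0.787213, -1.457773)
  k1 = (-1.457773, -1.212308)
  predictor → (0.437347, -1.748727)
  k2 = (-1.748727, -0.673515)
  → (0.402433, -1.684072)
(x(1.68), y(1.68)) ≈ (0.4024, -1.6841)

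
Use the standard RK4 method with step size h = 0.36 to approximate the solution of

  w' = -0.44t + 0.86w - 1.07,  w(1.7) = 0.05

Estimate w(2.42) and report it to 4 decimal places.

RK4: k1 = f(t_n, w_n); k2 = f(t_n + h/2, w_n + (h/2)·k1); k3 = f(t_n + h/2, w_n + (h/2)·k2); k4 = f(t_n + h, w_n + h·k3); w_{n+1} = w_n + (h/6)·(k1 + 2k2 + 2k3 + k4).
t=1.700000, w=0.050000:
  k1 = f(1.700000, 0.050000) = -1.775000
  k2 = f(1.880000, -0.269500) = -2.128970
  k3 = f(1.880000, -0.333215) = -2.183765
  k4 = f(2.060000, -0.736155) = -2.609494
  w ← 0.050000 + (0.36/6)·(k1 + 2k2 + 2k3 + k4) = -0.730598
t=2.060000, w=-0.730598:
  k1 = f(2.060000, -0.730598) = -2.604714
  k2 = f(2.240000, -1.199446) = -3.087124
  k3 = f(2.240000, -1.286280) = -3.161801
  k4 = f(2.420000, -1.868846) = -3.742008
  w ← -0.730598 + (0.36/6)·(k1 + 2k2 + 2k3 + k4) = -1.861272
w(2.42) ≈ -1.8613

-1.8613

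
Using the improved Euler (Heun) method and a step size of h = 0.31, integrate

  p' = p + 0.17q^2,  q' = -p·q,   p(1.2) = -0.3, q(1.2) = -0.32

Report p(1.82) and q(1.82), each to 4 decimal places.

-0.5355, -0.4101

Heun on (p,q): k1 = f(t_n, state_n); k2 = f(t_n + h, state_n + h·k1); state_{n+1} = state_n + (h/2)·(k1 + k2).
1.200000: (-0.300000, -0.320000)
  k1 = (-0.282592, -0.096000)
  predictor → (-0.387604, -0.349760)
  k2 = (-0.366807, -0.135568)
  → (-0.400657, -0.355893)
1.510000: (-0.400657, -0.355893)
  k1 = (-0.379125, -0.142591)
  predictor → (-0.518186, -0.400096)
  k2 = (-0.490972, -0.207324)
  → (-0.535522, -0.410130)
(p(1.82), q(1.82)) ≈ (-0.5355, -0.4101)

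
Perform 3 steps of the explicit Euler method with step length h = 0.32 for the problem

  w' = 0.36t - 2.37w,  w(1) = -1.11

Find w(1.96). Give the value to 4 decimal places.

Euler: w_{n+1} = w_n + h·f(t_n, w_n).
t=1.000000, w=-1.110000: f=2.990700 → w ← -1.110000 + 0.32·2.990700 = -0.152976
t=1.320000, w=-0.152976: f=0.837753 → w ← -0.152976 + 0.32·0.837753 = 0.115105
t=1.640000, w=0.115105: f=0.317601 → w ← 0.115105 + 0.32·0.317601 = 0.216737
w(1.96) ≈ 0.2167

0.2167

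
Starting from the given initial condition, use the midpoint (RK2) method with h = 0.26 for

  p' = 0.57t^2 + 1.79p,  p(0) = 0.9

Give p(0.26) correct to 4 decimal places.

1.4188

Midpoint: k1 = f(t_n, p_n); k2 = f(t_n + h/2, p_n + (h/2)·k1); p_{n+1} = p_n + h·k2.
t=0.000000, p=0.900000:
  k1 = f(0.000000, 0.900000) = 1.611000
  k2 = f(0.130000, 1.109430) = 1.995513
  p ← 0.900000 + 0.26·1.995513 = 1.418833
p(0.26) ≈ 1.4188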